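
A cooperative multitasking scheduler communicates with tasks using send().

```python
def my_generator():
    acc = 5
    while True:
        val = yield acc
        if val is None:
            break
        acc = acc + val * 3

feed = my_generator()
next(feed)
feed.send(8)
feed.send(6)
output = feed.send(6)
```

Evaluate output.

Step 1: next() -> yield acc=5.
Step 2: send(8) -> val=8, acc = 5 + 8*3 = 29, yield 29.
Step 3: send(6) -> val=6, acc = 29 + 6*3 = 47, yield 47.
Step 4: send(6) -> val=6, acc = 47 + 6*3 = 65, yield 65.
Therefore output = 65.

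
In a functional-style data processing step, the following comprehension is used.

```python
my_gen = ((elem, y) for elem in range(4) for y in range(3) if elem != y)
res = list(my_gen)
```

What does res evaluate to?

Step 1: Nested generator over range(4) x range(3) where elem != y:
  (0, 0): excluded (elem == y)
  (0, 1): included
  (0, 2): included
  (1, 0): included
  (1, 1): excluded (elem == y)
  (1, 2): included
  (2, 0): included
  (2, 1): included
  (2, 2): excluded (elem == y)
  (3, 0): included
  (3, 1): included
  (3, 2): included
Therefore res = [(0, 1), (0, 2), (1, 0), (1, 2), (2, 0), (2, 1), (3, 0), (3, 1), (3, 2)].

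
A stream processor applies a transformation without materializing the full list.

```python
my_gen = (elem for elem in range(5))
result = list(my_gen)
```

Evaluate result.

Step 1: Generator expression iterates range(5): [0, 1, 2, 3, 4].
Step 2: list() collects all values.
Therefore result = [0, 1, 2, 3, 4].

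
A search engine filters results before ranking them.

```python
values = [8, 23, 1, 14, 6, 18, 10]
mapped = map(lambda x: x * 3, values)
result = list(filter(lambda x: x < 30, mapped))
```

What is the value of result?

Step 1: Map x * 3:
  8 -> 24
  23 -> 69
  1 -> 3
  14 -> 42
  6 -> 18
  18 -> 54
  10 -> 30
Step 2: Filter for < 30:
  24: kept
  69: removed
  3: kept
  42: removed
  18: kept
  54: removed
  30: removed
Therefore result = [24, 3, 18].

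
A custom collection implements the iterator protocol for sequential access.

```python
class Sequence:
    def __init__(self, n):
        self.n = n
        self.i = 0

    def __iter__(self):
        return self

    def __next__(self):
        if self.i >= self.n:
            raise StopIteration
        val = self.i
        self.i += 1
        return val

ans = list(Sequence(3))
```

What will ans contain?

Step 1: Sequence(3) creates an iterator counting 0 to 2.
Step 2: list() consumes all values: [0, 1, 2].
Therefore ans = [0, 1, 2].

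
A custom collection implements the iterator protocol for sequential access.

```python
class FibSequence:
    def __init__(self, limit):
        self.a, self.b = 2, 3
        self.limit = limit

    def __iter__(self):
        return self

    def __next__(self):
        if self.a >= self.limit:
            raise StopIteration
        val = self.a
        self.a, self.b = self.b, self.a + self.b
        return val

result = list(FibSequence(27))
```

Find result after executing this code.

Step 1: Fibonacci-like sequence (a=2, b=3) until >= 27:
  Yield 2, then a,b = 3,5
  Yield 3, then a,b = 5,8
  Yield 5, then a,b = 8,13
  Yield 8, then a,b = 13,21
  Yield 13, then a,b = 21,34
  Yield 21, then a,b = 34,55
Step 2: 34 >= 27, stop.
Therefore result = [2, 3, 5, 8, 13, 21].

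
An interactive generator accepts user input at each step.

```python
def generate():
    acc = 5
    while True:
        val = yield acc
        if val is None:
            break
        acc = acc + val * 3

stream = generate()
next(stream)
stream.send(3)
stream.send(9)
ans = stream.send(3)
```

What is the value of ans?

Step 1: next() -> yield acc=5.
Step 2: send(3) -> val=3, acc = 5 + 3*3 = 14, yield 14.
Step 3: send(9) -> val=9, acc = 14 + 9*3 = 41, yield 41.
Step 4: send(3) -> val=3, acc = 41 + 3*3 = 50, yield 50.
Therefore ans = 50.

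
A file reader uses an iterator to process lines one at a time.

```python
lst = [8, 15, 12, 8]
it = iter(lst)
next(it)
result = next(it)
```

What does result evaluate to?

Step 1: Create iterator over [8, 15, 12, 8].
Step 2: next() consumes 8.
Step 3: next() returns 15.
Therefore result = 15.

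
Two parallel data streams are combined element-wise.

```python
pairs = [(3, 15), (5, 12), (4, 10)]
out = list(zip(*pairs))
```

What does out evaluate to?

Step 1: zip(*pairs) transposes: unzips [(3, 15), (5, 12), (4, 10)] into separate sequences.
Step 2: First elements: (3, 5, 4), second elements: (15, 12, 10).
Therefore out = [(3, 5, 4), (15, 12, 10)].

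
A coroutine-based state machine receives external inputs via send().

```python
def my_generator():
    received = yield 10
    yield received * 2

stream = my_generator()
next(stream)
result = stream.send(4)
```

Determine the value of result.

Step 1: next(stream) advances to first yield, producing 10.
Step 2: send(4) resumes, received = 4.
Step 3: yield received * 2 = 4 * 2 = 8.
Therefore result = 8.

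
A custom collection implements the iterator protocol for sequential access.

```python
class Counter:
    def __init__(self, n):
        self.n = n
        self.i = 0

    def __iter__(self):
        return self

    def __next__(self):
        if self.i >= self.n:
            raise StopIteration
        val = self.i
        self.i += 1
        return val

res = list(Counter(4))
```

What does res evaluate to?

Step 1: Counter(4) creates an iterator counting 0 to 3.
Step 2: list() consumes all values: [0, 1, 2, 3].
Therefore res = [0, 1, 2, 3].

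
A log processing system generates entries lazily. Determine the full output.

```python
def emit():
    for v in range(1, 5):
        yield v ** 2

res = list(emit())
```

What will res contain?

Step 1: For each v in range(1, 5), yield v**2:
  v=1: yield 1**2 = 1
  v=2: yield 2**2 = 4
  v=3: yield 3**2 = 9
  v=4: yield 4**2 = 16
Therefore res = [1, 4, 9, 16].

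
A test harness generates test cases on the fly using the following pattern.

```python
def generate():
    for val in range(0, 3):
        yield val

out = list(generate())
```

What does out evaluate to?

Step 1: The generator yields each value from range(0, 3).
Step 2: list() consumes all yields: [0, 1, 2].
Therefore out = [0, 1, 2].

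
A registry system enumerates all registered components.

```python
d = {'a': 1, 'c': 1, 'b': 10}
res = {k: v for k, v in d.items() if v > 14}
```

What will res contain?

Step 1: Filter items where value > 14:
  'a': 1 <= 14: removed
  'c': 1 <= 14: removed
  'b': 10 <= 14: removed
Therefore res = {}.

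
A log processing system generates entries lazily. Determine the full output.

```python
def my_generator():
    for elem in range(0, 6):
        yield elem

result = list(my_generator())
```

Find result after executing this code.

Step 1: The generator yields each value from range(0, 6).
Step 2: list() consumes all yields: [0, 1, 2, 3, 4, 5].
Therefore result = [0, 1, 2, 3, 4, 5].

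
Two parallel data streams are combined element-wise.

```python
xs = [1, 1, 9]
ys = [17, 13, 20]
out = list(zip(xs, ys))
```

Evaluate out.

Step 1: zip pairs elements at same index:
  Index 0: (1, 17)
  Index 1: (1, 13)
  Index 2: (9, 20)
Therefore out = [(1, 17), (1, 13), (9, 20)].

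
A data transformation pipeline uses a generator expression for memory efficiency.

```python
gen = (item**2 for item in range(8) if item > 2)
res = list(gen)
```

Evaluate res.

Step 1: For range(8), keep item > 2, then square:
  item=0: 0 <= 2, excluded
  item=1: 1 <= 2, excluded
  item=2: 2 <= 2, excluded
  item=3: 3 > 2, yield 3**2 = 9
  item=4: 4 > 2, yield 4**2 = 16
  item=5: 5 > 2, yield 5**2 = 25
  item=6: 6 > 2, yield 6**2 = 36
  item=7: 7 > 2, yield 7**2 = 49
Therefore res = [9, 16, 25, 36, 49].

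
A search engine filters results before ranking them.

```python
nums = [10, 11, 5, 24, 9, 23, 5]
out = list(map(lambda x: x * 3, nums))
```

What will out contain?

Step 1: Apply lambda x: x * 3 to each element:
  10 -> 30
  11 -> 33
  5 -> 15
  24 -> 72
  9 -> 27
  23 -> 69
  5 -> 15
Therefore out = [30, 33, 15, 72, 27, 69, 15].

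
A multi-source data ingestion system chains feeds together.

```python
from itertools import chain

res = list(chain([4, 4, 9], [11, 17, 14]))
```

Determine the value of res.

Step 1: chain() concatenates iterables: [4, 4, 9] + [11, 17, 14].
Therefore res = [4, 4, 9, 11, 17, 14].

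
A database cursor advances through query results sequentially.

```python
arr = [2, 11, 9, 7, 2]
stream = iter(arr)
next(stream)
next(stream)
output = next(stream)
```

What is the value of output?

Step 1: Create iterator over [2, 11, 9, 7, 2].
Step 2: next() consumes 2.
Step 3: next() consumes 11.
Step 4: next() returns 9.
Therefore output = 9.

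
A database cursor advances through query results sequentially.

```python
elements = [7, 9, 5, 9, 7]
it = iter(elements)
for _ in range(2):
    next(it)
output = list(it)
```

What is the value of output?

Step 1: Create iterator over [7, 9, 5, 9, 7].
Step 2: Advance 2 positions (consuming [7, 9]).
Step 3: list() collects remaining elements: [5, 9, 7].
Therefore output = [5, 9, 7].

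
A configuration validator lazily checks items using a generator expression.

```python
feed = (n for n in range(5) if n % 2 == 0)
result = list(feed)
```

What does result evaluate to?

Step 1: Filter range(5) keeping only even values:
  n=0: even, included
  n=1: odd, excluded
  n=2: even, included
  n=3: odd, excluded
  n=4: even, included
Therefore result = [0, 2, 4].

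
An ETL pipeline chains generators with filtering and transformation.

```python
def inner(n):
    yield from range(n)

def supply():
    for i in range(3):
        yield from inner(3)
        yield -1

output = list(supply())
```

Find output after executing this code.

Step 1: For each i in range(3):
  i=0: yield from inner(3) -> [0, 1, 2], then yield -1
  i=1: yield from inner(3) -> [0, 1, 2], then yield -1
  i=2: yield from inner(3) -> [0, 1, 2], then yield -1
Therefore output = [0, 1, 2, -1, 0, 1, 2, -1, 0, 1, 2, -1].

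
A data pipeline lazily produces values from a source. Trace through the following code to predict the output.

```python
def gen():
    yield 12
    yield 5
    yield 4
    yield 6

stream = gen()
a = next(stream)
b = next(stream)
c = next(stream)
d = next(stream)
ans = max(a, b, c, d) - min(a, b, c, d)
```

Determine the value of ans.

Step 1: Create generator and consume all values:
  a = next(stream) = 12
  b = next(stream) = 5
  c = next(stream) = 4
  d = next(stream) = 6
Step 2: max = 12, min = 4, ans = 12 - 4 = 8.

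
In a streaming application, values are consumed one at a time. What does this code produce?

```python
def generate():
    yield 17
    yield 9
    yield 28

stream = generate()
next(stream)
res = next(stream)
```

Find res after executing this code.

Step 1: generate() creates a generator.
Step 2: next(stream) yields 17 (consumed and discarded).
Step 3: next(stream) yields 9, assigned to res.
Therefore res = 9.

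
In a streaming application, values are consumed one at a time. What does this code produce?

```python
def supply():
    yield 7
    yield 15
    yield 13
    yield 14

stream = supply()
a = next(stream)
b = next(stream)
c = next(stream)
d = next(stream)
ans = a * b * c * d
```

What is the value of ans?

Step 1: Create generator and consume all values:
  a = next(stream) = 7
  b = next(stream) = 15
  c = next(stream) = 13
  d = next(stream) = 14
Step 2: ans = 7 * 15 * 13 * 14 = 19110.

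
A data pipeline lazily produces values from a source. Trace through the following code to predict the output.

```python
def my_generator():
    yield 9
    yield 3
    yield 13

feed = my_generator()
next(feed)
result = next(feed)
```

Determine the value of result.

Step 1: my_generator() creates a generator.
Step 2: next(feed) yields 9 (consumed and discarded).
Step 3: next(feed) yields 3, assigned to result.
Therefore result = 3.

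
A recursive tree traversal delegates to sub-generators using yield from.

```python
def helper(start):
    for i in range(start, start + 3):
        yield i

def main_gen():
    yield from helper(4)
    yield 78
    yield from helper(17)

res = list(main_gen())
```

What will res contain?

Step 1: main_gen() delegates to helper(4):
  yield 4
  yield 5
  yield 6
Step 2: yield 78
Step 3: Delegates to helper(17):
  yield 17
  yield 18
  yield 19
Therefore res = [4, 5, 6, 78, 17, 18, 19].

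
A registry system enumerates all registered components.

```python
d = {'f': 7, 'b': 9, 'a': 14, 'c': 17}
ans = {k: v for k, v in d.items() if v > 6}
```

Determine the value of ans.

Step 1: Filter items where value > 6:
  'f': 7 > 6: kept
  'b': 9 > 6: kept
  'a': 14 > 6: kept
  'c': 17 > 6: kept
Therefore ans = {'f': 7, 'b': 9, 'a': 14, 'c': 17}.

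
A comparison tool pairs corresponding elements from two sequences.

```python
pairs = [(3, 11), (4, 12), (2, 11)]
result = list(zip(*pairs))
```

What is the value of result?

Step 1: zip(*pairs) transposes: unzips [(3, 11), (4, 12), (2, 11)] into separate sequences.
Step 2: First elements: (3, 4, 2), second elements: (11, 12, 11).
Therefore result = [(3, 4, 2), (11, 12, 11)].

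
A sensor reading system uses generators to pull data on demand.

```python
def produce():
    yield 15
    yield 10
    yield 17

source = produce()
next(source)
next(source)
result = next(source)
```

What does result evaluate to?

Step 1: produce() creates a generator.
Step 2: next(source) yields 15 (consumed and discarded).
Step 3: next(source) yields 10 (consumed and discarded).
Step 4: next(source) yields 17, assigned to result.
Therefore result = 17.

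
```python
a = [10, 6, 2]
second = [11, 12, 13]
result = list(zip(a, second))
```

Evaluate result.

Step 1: zip pairs elements at same index:
  Index 0: (10, 11)
  Index 1: (6, 12)
  Index 2: (2, 13)
Therefore result = [(10, 11), (6, 12), (2, 13)].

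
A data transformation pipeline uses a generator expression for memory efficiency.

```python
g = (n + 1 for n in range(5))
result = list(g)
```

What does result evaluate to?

Step 1: For each n in range(5), compute n+1:
  n=0: 0+1 = 1
  n=1: 1+1 = 2
  n=2: 2+1 = 3
  n=3: 3+1 = 4
  n=4: 4+1 = 5
Therefore result = [1, 2, 3, 4, 5].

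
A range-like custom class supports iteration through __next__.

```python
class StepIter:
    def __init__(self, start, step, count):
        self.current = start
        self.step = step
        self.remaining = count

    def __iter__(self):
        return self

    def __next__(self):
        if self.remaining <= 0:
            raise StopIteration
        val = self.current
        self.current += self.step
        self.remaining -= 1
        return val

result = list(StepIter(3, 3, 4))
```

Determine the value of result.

Step 1: StepIter starts at 3, increments by 3, for 4 steps:
  Yield 3, then current += 3
  Yield 6, then current += 3
  Yield 9, then current += 3
  Yield 12, then current += 3
Therefore result = [3, 6, 9, 12].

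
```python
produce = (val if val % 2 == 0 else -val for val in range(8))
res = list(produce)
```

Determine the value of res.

Step 1: For each val in range(8), yield val if even, else -val:
  val=0: even, yield 0
  val=1: odd, yield -1
  val=2: even, yield 2
  val=3: odd, yield -3
  val=4: even, yield 4
  val=5: odd, yield -5
  val=6: even, yield 6
  val=7: odd, yield -7
Therefore res = [0, -1, 2, -3, 4, -5, 6, -7].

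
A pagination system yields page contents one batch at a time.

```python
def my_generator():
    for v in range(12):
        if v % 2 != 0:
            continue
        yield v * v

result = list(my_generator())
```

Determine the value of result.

Step 1: Only yield v**2 when v is divisible by 2:
  v=0: 0 % 2 == 0, yield 0**2 = 0
  v=2: 2 % 2 == 0, yield 2**2 = 4
  v=4: 4 % 2 == 0, yield 4**2 = 16
  v=6: 6 % 2 == 0, yield 6**2 = 36
  v=8: 8 % 2 == 0, yield 8**2 = 64
  v=10: 10 % 2 == 0, yield 10**2 = 100
Therefore result = [0, 4, 16, 36, 64, 100].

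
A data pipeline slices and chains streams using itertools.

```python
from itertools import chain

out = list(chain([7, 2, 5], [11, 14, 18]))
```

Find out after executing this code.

Step 1: chain() concatenates iterables: [7, 2, 5] + [11, 14, 18].
Therefore out = [7, 2, 5, 11, 14, 18].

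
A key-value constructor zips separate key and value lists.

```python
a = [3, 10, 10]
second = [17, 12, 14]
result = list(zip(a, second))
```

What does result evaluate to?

Step 1: zip pairs elements at same index:
  Index 0: (3, 17)
  Index 1: (10, 12)
  Index 2: (10, 14)
Therefore result = [(3, 17), (10, 12), (10, 14)].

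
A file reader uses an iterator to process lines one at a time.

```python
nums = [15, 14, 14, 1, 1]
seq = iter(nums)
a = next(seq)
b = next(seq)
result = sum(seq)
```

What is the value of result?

Step 1: Create iterator over [15, 14, 14, 1, 1].
Step 2: a = next() = 15, b = next() = 14.
Step 3: sum() of remaining [14, 1, 1] = 16.
Therefore result = 16.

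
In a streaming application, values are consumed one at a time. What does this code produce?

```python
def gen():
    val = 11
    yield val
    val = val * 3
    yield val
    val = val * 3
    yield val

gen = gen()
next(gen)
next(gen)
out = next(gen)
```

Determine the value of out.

Step 1: Trace through generator execution:
  Yield 1: val starts at 11, yield 11
  Yield 2: val = 11 * 3 = 33, yield 33
  Yield 3: val = 33 * 3 = 99, yield 99
Step 2: First next() gets 11, second next() gets the second value, third next() yields 99.
Therefore out = 99.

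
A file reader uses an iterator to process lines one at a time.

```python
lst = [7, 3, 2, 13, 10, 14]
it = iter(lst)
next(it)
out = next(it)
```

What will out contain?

Step 1: Create iterator over [7, 3, 2, 13, 10, 14].
Step 2: next() consumes 7.
Step 3: next() returns 3.
Therefore out = 3.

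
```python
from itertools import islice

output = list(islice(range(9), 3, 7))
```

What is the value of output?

Step 1: islice(range(9), 3, 7) takes elements at indices [3, 7).
Step 2: Elements: [3, 4, 5, 6].
Therefore output = [3, 4, 5, 6].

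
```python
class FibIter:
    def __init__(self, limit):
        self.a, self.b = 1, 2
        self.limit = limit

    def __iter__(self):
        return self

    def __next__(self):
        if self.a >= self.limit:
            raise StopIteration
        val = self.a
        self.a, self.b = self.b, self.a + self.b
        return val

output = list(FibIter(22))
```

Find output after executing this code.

Step 1: Fibonacci-like sequence (a=1, b=2) until >= 22:
  Yield 1, then a,b = 2,3
  Yield 2, then a,b = 3,5
  Yield 3, then a,b = 5,8
  Yield 5, then a,b = 8,13
  Yield 8, then a,b = 13,21
  Yield 13, then a,b = 21,34
  Yield 21, then a,b = 34,55
Step 2: 34 >= 22, stop.
Therefore output = [1, 2, 3, 5, 8, 13, 21].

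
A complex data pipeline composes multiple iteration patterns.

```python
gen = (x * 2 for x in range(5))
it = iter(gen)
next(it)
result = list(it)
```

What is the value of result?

Step 1: Generator produces [0, 2, 4, 6, 8].
Step 2: next(it) consumes first element (0).
Step 3: list(it) collects remaining: [2, 4, 6, 8].
Therefore result = [2, 4, 6, 8].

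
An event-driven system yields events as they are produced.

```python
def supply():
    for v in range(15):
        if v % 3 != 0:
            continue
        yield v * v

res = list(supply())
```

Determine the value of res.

Step 1: Only yield v**2 when v is divisible by 3:
  v=0: 0 % 3 == 0, yield 0**2 = 0
  v=3: 3 % 3 == 0, yield 3**2 = 9
  v=6: 6 % 3 == 0, yield 6**2 = 36
  v=9: 9 % 3 == 0, yield 9**2 = 81
  v=12: 12 % 3 == 0, yield 12**2 = 144
Therefore res = [0, 9, 36, 81, 144].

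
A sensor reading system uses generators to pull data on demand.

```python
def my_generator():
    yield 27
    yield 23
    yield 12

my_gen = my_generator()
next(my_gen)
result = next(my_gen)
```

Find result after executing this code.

Step 1: my_generator() creates a generator.
Step 2: next(my_gen) yields 27 (consumed and discarded).
Step 3: next(my_gen) yields 23, assigned to result.
Therefore result = 23.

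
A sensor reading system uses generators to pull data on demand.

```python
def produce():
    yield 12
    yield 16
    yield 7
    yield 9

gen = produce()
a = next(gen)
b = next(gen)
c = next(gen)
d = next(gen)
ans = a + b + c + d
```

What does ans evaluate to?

Step 1: Create generator and consume all values:
  a = next(gen) = 12
  b = next(gen) = 16
  c = next(gen) = 7
  d = next(gen) = 9
Step 2: ans = 12 + 16 + 7 + 9 = 44.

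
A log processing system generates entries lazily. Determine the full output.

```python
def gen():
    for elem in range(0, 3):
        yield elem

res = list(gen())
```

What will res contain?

Step 1: The generator yields each value from range(0, 3).
Step 2: list() consumes all yields: [0, 1, 2].
Therefore res = [0, 1, 2].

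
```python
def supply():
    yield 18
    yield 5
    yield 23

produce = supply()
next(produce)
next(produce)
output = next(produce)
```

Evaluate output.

Step 1: supply() creates a generator.
Step 2: next(produce) yields 18 (consumed and discarded).
Step 3: next(produce) yields 5 (consumed and discarded).
Step 4: next(produce) yields 23, assigned to output.
Therefore output = 23.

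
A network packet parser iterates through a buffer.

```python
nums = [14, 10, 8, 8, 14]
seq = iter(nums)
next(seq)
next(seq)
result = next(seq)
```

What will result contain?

Step 1: Create iterator over [14, 10, 8, 8, 14].
Step 2: next() consumes 14.
Step 3: next() consumes 10.
Step 4: next() returns 8.
Therefore result = 8.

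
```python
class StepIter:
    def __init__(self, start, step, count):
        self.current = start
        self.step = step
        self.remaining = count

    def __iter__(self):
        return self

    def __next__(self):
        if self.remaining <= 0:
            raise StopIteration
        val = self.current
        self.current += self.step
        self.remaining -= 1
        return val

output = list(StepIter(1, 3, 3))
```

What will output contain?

Step 1: StepIter starts at 1, increments by 3, for 3 steps:
  Yield 1, then current += 3
  Yield 4, then current += 3
  Yield 7, then current += 3
Therefore output = [1, 4, 7].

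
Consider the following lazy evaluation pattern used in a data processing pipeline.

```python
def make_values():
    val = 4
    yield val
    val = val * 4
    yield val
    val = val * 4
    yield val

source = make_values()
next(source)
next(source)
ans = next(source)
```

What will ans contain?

Step 1: Trace through generator execution:
  Yield 1: val starts at 4, yield 4
  Yield 2: val = 4 * 4 = 16, yield 16
  Yield 3: val = 16 * 4 = 64, yield 64
Step 2: First next() gets 4, second next() gets the second value, third next() yields 64.
Therefore ans = 64.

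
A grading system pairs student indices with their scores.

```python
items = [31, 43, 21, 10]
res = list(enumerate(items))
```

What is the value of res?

Step 1: enumerate pairs each element with its index:
  (0, 31)
  (1, 43)
  (2, 21)
  (3, 10)
Therefore res = [(0, 31), (1, 43), (2, 21), (3, 10)].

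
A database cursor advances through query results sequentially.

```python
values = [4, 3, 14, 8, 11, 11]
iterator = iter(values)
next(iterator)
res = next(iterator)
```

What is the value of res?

Step 1: Create iterator over [4, 3, 14, 8, 11, 11].
Step 2: next() consumes 4.
Step 3: next() returns 3.
Therefore res = 3.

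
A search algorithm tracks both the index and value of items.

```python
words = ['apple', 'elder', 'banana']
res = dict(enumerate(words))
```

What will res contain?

Step 1: enumerate pairs indices with words:
  0 -> 'apple'
  1 -> 'elder'
  2 -> 'banana'
Therefore res = {0: 'apple', 1: 'elder', 2: 'banana'}.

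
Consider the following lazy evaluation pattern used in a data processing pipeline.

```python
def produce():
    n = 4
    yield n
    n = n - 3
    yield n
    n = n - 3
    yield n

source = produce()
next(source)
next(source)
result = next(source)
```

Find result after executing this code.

Step 1: Trace through generator execution:
  Yield 1: n starts at 4, yield 4
  Yield 2: n = 4 - 3 = 1, yield 1
  Yield 3: n = 1 - 3 = -2, yield -2
Step 2: First next() gets 4, second next() gets the second value, third next() yields -2.
Therefore result = -2.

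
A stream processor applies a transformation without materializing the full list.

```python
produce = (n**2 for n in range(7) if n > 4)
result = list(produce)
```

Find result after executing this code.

Step 1: For range(7), keep n > 4, then square:
  n=0: 0 <= 4, excluded
  n=1: 1 <= 4, excluded
  n=2: 2 <= 4, excluded
  n=3: 3 <= 4, excluded
  n=4: 4 <= 4, excluded
  n=5: 5 > 4, yield 5**2 = 25
  n=6: 6 > 4, yield 6**2 = 36
Therefore result = [25, 36].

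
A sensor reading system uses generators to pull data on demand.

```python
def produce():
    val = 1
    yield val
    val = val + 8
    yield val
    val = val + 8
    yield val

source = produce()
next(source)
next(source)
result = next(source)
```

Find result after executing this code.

Step 1: Trace through generator execution:
  Yield 1: val starts at 1, yield 1
  Yield 2: val = 1 + 8 = 9, yield 9
  Yield 3: val = 9 + 8 = 17, yield 17
Step 2: First next() gets 1, second next() gets the second value, third next() yields 17.
Therefore result = 17.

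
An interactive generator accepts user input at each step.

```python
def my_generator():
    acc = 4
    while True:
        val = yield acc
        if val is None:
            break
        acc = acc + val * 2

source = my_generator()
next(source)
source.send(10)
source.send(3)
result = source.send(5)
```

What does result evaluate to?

Step 1: next() -> yield acc=4.
Step 2: send(10) -> val=10, acc = 4 + 10*2 = 24, yield 24.
Step 3: send(3) -> val=3, acc = 24 + 3*2 = 30, yield 30.
Step 4: send(5) -> val=5, acc = 30 + 5*2 = 40, yield 40.
Therefore result = 40.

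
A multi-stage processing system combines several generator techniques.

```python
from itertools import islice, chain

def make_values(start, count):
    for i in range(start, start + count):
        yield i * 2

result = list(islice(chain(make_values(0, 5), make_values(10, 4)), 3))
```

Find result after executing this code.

Step 1: make_values(0, 5) yields [0, 2, 4, 6, 8].
Step 2: make_values(10, 4) yields [20, 22, 24, 26].
Step 3: chain concatenates: [0, 2, 4, 6, 8, 20, 22, 24, 26].
Step 4: islice takes first 3: [0, 2, 4].
Therefore result = [0, 2, 4].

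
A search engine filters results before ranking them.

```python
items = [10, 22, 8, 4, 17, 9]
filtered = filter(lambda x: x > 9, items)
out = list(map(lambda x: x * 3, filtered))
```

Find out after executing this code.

Step 1: Filter items for elements > 9:
  10: kept
  22: kept
  8: removed
  4: removed
  17: kept
  9: removed
Step 2: Map x * 3 on filtered [10, 22, 17]:
  10 -> 30
  22 -> 66
  17 -> 51
Therefore out = [30, 66, 51].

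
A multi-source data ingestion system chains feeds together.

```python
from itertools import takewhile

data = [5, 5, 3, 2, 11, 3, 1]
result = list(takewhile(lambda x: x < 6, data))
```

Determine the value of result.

Step 1: takewhile stops at first element >= 6:
  5 < 6: take
  5 < 6: take
  3 < 6: take
  2 < 6: take
  11 >= 6: stop
Therefore result = [5, 5, 3, 2].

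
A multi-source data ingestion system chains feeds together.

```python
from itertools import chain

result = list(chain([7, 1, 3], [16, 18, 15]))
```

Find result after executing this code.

Step 1: chain() concatenates iterables: [7, 1, 3] + [16, 18, 15].
Therefore result = [7, 1, 3, 16, 18, 15].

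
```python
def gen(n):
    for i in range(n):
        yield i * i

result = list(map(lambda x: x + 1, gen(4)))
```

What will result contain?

Step 1: gen(4) yields squares: [0, 1, 4, 9].
Step 2: map adds 1 to each: [1, 2, 5, 10].
Therefore result = [1, 2, 5, 10].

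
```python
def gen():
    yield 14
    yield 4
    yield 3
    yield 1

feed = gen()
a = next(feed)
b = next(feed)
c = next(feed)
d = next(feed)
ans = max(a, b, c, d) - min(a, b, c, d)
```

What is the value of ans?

Step 1: Create generator and consume all values:
  a = next(feed) = 14
  b = next(feed) = 4
  c = next(feed) = 3
  d = next(feed) = 1
Step 2: max = 14, min = 1, ans = 14 - 1 = 13.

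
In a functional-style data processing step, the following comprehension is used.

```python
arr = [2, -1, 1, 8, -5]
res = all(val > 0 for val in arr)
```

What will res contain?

Step 1: Check val > 0 for each element in [2, -1, 1, 8, -5]:
  2 > 0: True
  -1 > 0: False
  1 > 0: True
  8 > 0: True
  -5 > 0: False
Step 2: all() returns False.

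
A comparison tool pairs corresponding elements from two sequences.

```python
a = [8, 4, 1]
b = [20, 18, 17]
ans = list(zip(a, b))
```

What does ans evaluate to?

Step 1: zip pairs elements at same index:
  Index 0: (8, 20)
  Index 1: (4, 18)
  Index 2: (1, 17)
Therefore ans = [(8, 20), (4, 18), (1, 17)].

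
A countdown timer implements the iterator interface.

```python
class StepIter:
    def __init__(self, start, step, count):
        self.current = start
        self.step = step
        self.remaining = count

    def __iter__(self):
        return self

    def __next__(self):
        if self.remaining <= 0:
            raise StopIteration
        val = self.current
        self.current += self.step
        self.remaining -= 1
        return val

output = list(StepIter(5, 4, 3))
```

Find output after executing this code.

Step 1: StepIter starts at 5, increments by 4, for 3 steps:
  Yield 5, then current += 4
  Yield 9, then current += 4
  Yield 13, then current += 4
Therefore output = [5, 9, 13].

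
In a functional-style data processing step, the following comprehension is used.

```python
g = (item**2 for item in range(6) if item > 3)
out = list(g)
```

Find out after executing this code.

Step 1: For range(6), keep item > 3, then square:
  item=0: 0 <= 3, excluded
  item=1: 1 <= 3, excluded
  item=2: 2 <= 3, excluded
  item=3: 3 <= 3, excluded
  item=4: 4 > 3, yield 4**2 = 16
  item=5: 5 > 3, yield 5**2 = 25
Therefore out = [16, 25].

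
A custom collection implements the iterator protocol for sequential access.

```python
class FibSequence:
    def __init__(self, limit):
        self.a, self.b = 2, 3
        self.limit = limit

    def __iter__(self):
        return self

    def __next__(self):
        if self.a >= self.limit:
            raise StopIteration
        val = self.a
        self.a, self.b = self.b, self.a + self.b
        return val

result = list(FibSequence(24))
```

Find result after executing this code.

Step 1: Fibonacci-like sequence (a=2, b=3) until >= 24:
  Yield 2, then a,b = 3,5
  Yield 3, then a,b = 5,8
  Yield 5, then a,b = 8,13
  Yield 8, then a,b = 13,21
  Yield 13, then a,b = 21,34
  Yield 21, then a,b = 34,55
Step 2: 34 >= 24, stop.
Therefore result = [2, 3, 5, 8, 13, 21].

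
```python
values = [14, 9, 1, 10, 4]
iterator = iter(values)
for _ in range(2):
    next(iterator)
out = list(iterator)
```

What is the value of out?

Step 1: Create iterator over [14, 9, 1, 10, 4].
Step 2: Advance 2 positions (consuming [14, 9]).
Step 3: list() collects remaining elements: [1, 10, 4].
Therefore out = [1, 10, 4].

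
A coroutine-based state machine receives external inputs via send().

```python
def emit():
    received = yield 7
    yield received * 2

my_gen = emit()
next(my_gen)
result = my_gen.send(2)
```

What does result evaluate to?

Step 1: next(my_gen) advances to first yield, producing 7.
Step 2: send(2) resumes, received = 2.
Step 3: yield received * 2 = 2 * 2 = 4.
Therefore result = 4.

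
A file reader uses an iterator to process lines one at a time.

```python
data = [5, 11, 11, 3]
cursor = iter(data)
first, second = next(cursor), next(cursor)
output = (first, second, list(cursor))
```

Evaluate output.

Step 1: Create iterator over [5, 11, 11, 3].
Step 2: first = 5, second = 11.
Step 3: Remaining elements: [11, 3].
Therefore output = (5, 11, [11, 3]).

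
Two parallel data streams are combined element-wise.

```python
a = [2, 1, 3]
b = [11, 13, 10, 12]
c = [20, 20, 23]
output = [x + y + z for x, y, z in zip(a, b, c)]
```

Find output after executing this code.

Step 1: zip three lists (truncates to shortest, len=3):
  2 + 11 + 20 = 33
  1 + 13 + 20 = 34
  3 + 10 + 23 = 36
Therefore output = [33, 34, 36].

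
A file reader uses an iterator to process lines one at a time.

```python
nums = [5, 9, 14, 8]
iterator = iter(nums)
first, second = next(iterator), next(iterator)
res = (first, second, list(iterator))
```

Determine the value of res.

Step 1: Create iterator over [5, 9, 14, 8].
Step 2: first = 5, second = 9.
Step 3: Remaining elements: [14, 8].
Therefore res = (5, 9, [14, 8]).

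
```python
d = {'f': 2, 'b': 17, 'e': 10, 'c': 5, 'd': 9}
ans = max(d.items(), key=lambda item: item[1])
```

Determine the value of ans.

Step 1: Find item with maximum value:
  ('f', 2)
  ('b', 17)
  ('e', 10)
  ('c', 5)
  ('d', 9)
Step 2: Maximum value is 17 at key 'b'.
Therefore ans = ('b', 17).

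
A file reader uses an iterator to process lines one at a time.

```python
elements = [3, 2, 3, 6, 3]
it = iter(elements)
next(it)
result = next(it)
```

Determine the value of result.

Step 1: Create iterator over [3, 2, 3, 6, 3].
Step 2: next() consumes 3.
Step 3: next() returns 2.
Therefore result = 2.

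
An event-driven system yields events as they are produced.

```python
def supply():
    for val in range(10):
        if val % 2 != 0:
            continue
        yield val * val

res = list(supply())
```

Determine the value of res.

Step 1: Only yield val**2 when val is divisible by 2:
  val=0: 0 % 2 == 0, yield 0**2 = 0
  val=2: 2 % 2 == 0, yield 2**2 = 4
  val=4: 4 % 2 == 0, yield 4**2 = 16
  val=6: 6 % 2 == 0, yield 6**2 = 36
  val=8: 8 % 2 == 0, yield 8**2 = 64
Therefore res = [0, 4, 16, 36, 64].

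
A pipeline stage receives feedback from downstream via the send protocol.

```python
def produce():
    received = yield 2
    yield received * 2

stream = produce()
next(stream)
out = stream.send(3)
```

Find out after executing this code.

Step 1: next(stream) advances to first yield, producing 2.
Step 2: send(3) resumes, received = 3.
Step 3: yield received * 2 = 3 * 2 = 6.
Therefore out = 6.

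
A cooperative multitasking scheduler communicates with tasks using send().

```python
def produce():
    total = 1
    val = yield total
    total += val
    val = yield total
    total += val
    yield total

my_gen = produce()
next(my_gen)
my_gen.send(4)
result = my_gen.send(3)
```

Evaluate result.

Step 1: next() -> yield total=1.
Step 2: send(4) -> val=4, total = 1+4 = 5, yield 5.
Step 3: send(3) -> val=3, total = 5+3 = 8, yield 8.
Therefore result = 8.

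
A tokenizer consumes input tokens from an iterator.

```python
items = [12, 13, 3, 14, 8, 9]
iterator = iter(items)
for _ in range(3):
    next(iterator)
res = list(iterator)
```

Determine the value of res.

Step 1: Create iterator over [12, 13, 3, 14, 8, 9].
Step 2: Advance 3 positions (consuming [12, 13, 3]).
Step 3: list() collects remaining elements: [14, 8, 9].
Therefore res = [14, 8, 9].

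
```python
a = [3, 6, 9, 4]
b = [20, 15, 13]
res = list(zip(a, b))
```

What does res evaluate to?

Step 1: zip stops at shortest (len(a)=4, len(b)=3):
  Index 0: (3, 20)
  Index 1: (6, 15)
  Index 2: (9, 13)
Step 2: Last element of a (4) has no pair, dropped.
Therefore res = [(3, 20), (6, 15), (9, 13)].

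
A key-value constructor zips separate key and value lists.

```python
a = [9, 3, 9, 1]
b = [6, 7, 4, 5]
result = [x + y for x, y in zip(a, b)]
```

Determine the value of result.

Step 1: Add corresponding elements:
  9 + 6 = 15
  3 + 7 = 10
  9 + 4 = 13
  1 + 5 = 6
Therefore result = [15, 10, 13, 6].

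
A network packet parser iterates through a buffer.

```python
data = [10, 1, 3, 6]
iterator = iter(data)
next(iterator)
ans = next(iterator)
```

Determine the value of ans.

Step 1: Create iterator over [10, 1, 3, 6].
Step 2: next() consumes 10.
Step 3: next() returns 1.
Therefore ans = 1.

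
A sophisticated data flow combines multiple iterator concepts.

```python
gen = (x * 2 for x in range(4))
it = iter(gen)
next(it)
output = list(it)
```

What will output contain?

Step 1: Generator produces [0, 2, 4, 6].
Step 2: next(it) consumes first element (0).
Step 3: list(it) collects remaining: [2, 4, 6].
Therefore output = [2, 4, 6].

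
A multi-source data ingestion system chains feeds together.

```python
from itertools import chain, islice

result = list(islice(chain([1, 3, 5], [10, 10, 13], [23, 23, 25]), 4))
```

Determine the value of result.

Step 1: chain([1, 3, 5], [10, 10, 13], [23, 23, 25]) = [1, 3, 5, 10, 10, 13, 23, 23, 25].
Step 2: islice takes first 4 elements: [1, 3, 5, 10].
Therefore result = [1, 3, 5, 10].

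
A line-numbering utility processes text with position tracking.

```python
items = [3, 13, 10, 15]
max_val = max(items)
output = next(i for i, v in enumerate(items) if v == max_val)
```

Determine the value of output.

Step 1: max([3, 13, 10, 15]) = 15.
Step 2: Find first index where value == 15:
  Index 0: 3 != 15
  Index 1: 13 != 15
  Index 2: 10 != 15
  Index 3: 15 == 15, found!
Therefore output = 3.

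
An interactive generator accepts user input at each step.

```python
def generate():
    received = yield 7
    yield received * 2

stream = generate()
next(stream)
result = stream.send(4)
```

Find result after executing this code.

Step 1: next(stream) advances to first yield, producing 7.
Step 2: send(4) resumes, received = 4.
Step 3: yield received * 2 = 4 * 2 = 8.
Therefore result = 8.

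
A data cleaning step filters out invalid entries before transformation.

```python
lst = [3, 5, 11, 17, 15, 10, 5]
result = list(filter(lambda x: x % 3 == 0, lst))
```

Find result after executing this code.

Step 1: Filter elements divisible by 3:
  3 % 3 = 0: kept
  5 % 3 = 2: removed
  11 % 3 = 2: removed
  17 % 3 = 2: removed
  15 % 3 = 0: kept
  10 % 3 = 1: removed
  5 % 3 = 2: removed
Therefore result = [3, 15].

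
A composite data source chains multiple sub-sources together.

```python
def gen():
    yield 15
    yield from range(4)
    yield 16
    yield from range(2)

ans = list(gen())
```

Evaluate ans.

Step 1: Trace yields in order:
  yield 15
  yield 0
  yield 1
  yield 2
  yield 3
  yield 16
  yield 0
  yield 1
Therefore ans = [15, 0, 1, 2, 3, 16, 0, 1].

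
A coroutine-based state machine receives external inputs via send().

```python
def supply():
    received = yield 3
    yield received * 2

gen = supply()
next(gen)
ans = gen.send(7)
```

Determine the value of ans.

Step 1: next(gen) advances to first yield, producing 3.
Step 2: send(7) resumes, received = 7.
Step 3: yield received * 2 = 7 * 2 = 14.
Therefore ans = 14.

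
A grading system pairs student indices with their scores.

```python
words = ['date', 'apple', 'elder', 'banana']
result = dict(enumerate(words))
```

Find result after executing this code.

Step 1: enumerate pairs indices with words:
  0 -> 'date'
  1 -> 'apple'
  2 -> 'elder'
  3 -> 'banana'
Therefore result = {0: 'date', 1: 'apple', 2: 'elder', 3: 'banana'}.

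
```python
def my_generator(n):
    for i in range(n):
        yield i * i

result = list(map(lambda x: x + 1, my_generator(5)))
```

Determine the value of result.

Step 1: my_generator(5) yields squares: [0, 1, 4, 9, 16].
Step 2: map adds 1 to each: [1, 2, 5, 10, 17].
Therefore result = [1, 2, 5, 10, 17].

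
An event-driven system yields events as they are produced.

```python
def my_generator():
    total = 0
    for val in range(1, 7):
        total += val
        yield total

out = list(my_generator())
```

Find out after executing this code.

Step 1: Generator accumulates running sum:
  val=1: total = 1, yield 1
  val=2: total = 3, yield 3
  val=3: total = 6, yield 6
  val=4: total = 10, yield 10
  val=5: total = 15, yield 15
  val=6: total = 21, yield 21
Therefore out = [1, 3, 6, 10, 15, 21].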